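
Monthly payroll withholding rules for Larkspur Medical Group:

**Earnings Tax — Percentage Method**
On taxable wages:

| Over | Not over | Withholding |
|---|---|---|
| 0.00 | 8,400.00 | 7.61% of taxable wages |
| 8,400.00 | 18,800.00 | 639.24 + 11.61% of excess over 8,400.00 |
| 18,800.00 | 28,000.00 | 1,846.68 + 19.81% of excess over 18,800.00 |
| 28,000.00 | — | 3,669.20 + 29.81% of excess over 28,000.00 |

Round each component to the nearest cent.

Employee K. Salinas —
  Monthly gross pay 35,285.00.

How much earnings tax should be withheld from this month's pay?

5,840.86

Earnings Tax: taxable = 35,285.00
  3,669.20 + 29.81% × (35,285.00 − 28,000.00) = 3,669.20 + 29.81% × 7,285.00 = 5,840.86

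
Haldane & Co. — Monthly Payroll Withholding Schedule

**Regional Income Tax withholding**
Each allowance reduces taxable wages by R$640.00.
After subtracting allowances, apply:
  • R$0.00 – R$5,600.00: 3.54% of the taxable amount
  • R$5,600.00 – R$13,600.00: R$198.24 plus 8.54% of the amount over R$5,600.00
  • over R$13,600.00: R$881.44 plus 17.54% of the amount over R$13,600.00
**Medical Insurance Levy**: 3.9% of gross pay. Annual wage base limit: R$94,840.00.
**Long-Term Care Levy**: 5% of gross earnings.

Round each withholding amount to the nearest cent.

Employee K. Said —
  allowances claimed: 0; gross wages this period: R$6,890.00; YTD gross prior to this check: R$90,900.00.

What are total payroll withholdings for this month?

R$806.57

Regional Income Tax: taxable = R$6,890.00
  R$198.24 + 8.54% × (R$6,890.00 − R$5,600.00) = R$198.24 + 8.54% × R$1,290.00 = R$308.41
Medical Insurance Levy: cap R$94,840.00 − YTD R$90,900.00 = R$3,940.00 subject; 3.9% × R$3,940.00 = R$153.66
Long-Term Care Levy: 5% × R$6,890.00 = R$344.50
Total: R$308.41 + R$153.66 + R$344.50 = R$806.57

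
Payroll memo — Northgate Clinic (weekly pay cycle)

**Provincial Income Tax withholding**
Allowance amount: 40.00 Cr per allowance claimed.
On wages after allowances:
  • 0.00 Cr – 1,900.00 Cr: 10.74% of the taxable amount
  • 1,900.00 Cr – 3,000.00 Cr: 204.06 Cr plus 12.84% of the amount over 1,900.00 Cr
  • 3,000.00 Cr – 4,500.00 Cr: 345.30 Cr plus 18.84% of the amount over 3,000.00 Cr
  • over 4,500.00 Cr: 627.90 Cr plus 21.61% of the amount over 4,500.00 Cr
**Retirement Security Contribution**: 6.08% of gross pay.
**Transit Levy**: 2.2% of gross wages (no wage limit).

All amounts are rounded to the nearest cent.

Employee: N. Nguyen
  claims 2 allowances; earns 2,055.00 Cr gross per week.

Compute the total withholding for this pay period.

383.84 Cr

Provincial Income Tax: taxable = 2,055.00 Cr − 2×40.00 Cr = 1,975.00 Cr
  204.06 Cr + 12.84% × (1,975.00 Cr − 1,900.00 Cr) = 204.06 Cr + 12.84% × 75.00 Cr = 213.69 Cr
Retirement Security Contribution: 6.08% × 2,055.00 Cr = 124.94 Cr
Transit Levy: 2.2% × 2,055.00 Cr = 45.21 Cr
Total: 213.69 Cr + 124.94 Cr + 45.21 Cr = 383.84 Cr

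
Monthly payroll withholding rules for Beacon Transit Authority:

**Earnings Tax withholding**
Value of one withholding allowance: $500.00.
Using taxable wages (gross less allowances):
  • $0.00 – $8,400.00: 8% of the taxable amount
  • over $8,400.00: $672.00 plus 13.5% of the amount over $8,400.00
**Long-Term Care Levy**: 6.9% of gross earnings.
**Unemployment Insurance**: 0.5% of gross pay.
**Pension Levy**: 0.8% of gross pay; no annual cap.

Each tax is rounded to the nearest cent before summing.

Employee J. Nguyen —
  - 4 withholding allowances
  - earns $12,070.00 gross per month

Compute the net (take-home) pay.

$10,182.81

Earnings Tax: taxable = $12,070.00 − 4×$500.00 = $10,070.00
  $672.00 + 13.5% × ($10,070.00 − $8,400.00) = $672.00 + 13.5% × $1,670.00 = $897.45
Long-Term Care Levy: 6.9% × $12,070.00 = $832.83
Unemployment Insurance: 0.5% × $12,070.00 = $60.35
Pension Levy: 0.8% × $12,070.00 = $96.56
Total withheld: $897.45 + $832.83 + $60.35 + $96.56 = $1,887.19
Net pay: $12,070.00 − $1,887.19 = $10,182.81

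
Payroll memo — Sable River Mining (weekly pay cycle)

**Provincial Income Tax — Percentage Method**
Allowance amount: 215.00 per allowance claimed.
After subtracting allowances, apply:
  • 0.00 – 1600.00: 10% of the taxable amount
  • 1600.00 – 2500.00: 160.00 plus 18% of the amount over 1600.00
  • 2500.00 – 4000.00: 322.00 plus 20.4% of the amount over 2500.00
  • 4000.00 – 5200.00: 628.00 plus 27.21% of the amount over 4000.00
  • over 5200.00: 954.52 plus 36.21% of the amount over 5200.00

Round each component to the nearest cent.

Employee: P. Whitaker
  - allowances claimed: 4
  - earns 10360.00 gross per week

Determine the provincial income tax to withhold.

Provincial Income Tax: taxable = 10360.00 − 4×215.00 = 9500.00
  954.52 + 36.21% × (9500.00 − 5200.00) = 954.52 + 36.21% × 4300.00 = 2511.55

2511.55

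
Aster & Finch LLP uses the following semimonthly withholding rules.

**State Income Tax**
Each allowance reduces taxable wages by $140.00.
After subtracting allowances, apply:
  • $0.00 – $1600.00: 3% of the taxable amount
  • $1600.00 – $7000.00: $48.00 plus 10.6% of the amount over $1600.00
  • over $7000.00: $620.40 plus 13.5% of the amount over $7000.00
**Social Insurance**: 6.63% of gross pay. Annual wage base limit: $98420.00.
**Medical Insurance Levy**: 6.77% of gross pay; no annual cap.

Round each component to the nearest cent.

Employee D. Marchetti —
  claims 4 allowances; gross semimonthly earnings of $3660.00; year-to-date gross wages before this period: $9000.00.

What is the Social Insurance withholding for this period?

$242.66

Social Insurance: 6.63% × $3660.00 = $242.66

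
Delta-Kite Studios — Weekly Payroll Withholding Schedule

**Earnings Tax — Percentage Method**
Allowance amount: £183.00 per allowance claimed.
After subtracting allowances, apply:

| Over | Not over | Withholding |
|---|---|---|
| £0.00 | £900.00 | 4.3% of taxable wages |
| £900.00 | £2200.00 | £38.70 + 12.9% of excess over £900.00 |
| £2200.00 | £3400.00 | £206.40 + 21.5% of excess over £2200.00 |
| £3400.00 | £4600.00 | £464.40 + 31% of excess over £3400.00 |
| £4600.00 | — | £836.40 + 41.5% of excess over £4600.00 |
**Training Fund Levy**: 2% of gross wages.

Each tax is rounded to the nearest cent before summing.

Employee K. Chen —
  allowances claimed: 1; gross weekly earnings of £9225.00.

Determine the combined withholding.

Earnings Tax: taxable = £9225.00 − 1×£183.00 = £9042.00
  £836.40 + 41.5% × (£9042.00 − £4600.00) = £836.40 + 41.5% × £4442.00 = £2679.83
Training Fund Levy: 2% × £9225.00 = £184.50
Total: £2679.83 + £184.50 = £2864.33

£2864.33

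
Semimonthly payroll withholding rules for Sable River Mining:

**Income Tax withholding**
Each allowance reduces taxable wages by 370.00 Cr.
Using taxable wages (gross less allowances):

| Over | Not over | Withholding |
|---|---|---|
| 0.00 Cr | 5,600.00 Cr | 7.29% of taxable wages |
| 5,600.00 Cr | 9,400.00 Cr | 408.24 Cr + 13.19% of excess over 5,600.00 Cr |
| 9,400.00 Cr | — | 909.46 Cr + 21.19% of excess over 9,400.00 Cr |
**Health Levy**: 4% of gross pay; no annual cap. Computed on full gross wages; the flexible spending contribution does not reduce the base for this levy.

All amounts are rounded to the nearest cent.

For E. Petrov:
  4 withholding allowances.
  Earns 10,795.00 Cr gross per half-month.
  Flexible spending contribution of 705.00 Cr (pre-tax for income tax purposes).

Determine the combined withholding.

Income Tax: taxable = 10,795.00 Cr − 705.00 Cr − 4×370.00 Cr = 8,610.00 Cr
  408.24 Cr + 13.19% × (8,610.00 Cr − 5,600.00 Cr) = 408.24 Cr + 13.19% × 3,010.00 Cr = 805.26 Cr
Health Levy: 4% × 10,795.00 Cr = 431.80 Cr
Total: 805.26 Cr + 431.80 Cr = 1,237.06 Cr

1,237.06 Cr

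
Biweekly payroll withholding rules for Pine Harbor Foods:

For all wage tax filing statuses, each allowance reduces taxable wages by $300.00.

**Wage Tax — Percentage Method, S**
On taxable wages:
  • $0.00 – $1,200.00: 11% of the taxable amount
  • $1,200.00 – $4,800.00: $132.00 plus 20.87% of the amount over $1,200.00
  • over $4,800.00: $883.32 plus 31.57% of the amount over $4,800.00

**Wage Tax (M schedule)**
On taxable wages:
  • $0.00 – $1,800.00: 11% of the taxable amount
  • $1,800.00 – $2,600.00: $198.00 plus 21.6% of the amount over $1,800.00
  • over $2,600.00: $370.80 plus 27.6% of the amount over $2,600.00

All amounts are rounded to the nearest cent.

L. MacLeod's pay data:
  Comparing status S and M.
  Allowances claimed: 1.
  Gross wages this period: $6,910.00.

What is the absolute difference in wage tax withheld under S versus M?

Wage Tax (S): taxable = $6,910.00 − 1×$300.00 = $6,610.00
  $883.32 + 31.57% × ($6,610.00 − $4,800.00) = $883.32 + 31.57% × $1,810.00 = $1,454.74
Wage Tax (M): taxable = $6,910.00 − 1×$300.00 = $6,610.00
  $370.80 + 27.6% × ($6,610.00 − $2,600.00) = $370.80 + 27.6% × $4,010.00 = $1,477.56
Difference: |$1,454.74 − $1,477.56| = $22.82 (higher under M)

$22.82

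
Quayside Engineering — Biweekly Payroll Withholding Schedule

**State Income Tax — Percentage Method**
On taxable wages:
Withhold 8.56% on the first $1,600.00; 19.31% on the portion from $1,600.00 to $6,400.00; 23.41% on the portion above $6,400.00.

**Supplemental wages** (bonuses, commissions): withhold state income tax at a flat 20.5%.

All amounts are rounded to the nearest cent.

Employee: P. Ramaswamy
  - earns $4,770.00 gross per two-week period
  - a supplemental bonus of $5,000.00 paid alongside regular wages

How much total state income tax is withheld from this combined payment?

$1,774.09

State Income Tax: taxable = $4,770.00
  $136.96 + 19.31% × ($4,770.00 − $1,600.00) = $136.96 + 19.31% × $3,170.00 = $749.09
Supplemental (20.5% flat on bonus): 20.5% × $5,000.00 = $1,025.00
Total state income tax: $749.09 + $1,025.00 = $1,774.09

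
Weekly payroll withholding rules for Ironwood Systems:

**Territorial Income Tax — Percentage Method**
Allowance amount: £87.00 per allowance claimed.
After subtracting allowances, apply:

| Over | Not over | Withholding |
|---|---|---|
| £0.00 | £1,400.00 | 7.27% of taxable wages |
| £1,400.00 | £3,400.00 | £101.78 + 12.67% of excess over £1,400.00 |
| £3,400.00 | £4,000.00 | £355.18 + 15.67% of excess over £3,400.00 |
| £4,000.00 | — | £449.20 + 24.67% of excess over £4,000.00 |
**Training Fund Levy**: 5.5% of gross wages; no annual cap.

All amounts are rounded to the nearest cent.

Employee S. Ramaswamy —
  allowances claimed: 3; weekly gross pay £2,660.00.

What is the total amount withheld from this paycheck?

£374.65

Territorial Income Tax: taxable = £2,660.00 − 3×£87.00 = £2,399.00
  £101.78 + 12.67% × (£2,399.00 − £1,400.00) = £101.78 + 12.67% × £999.00 = £228.35
Training Fund Levy: 5.5% × £2,660.00 = £146.30
Total: £228.35 + £146.30 = £374.65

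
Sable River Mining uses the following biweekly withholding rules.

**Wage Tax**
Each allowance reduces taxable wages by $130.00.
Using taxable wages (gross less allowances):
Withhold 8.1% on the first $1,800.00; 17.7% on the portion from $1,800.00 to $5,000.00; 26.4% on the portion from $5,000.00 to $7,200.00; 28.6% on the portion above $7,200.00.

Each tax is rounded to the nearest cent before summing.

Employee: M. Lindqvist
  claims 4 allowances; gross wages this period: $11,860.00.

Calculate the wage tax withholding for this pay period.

Wage Tax: taxable = $11,860.00 − 4×$130.00 = $11,340.00
  $1,293.00 + 28.6% × ($11,340.00 − $7,200.00) = $1,293.00 + 28.6% × $4,140.00 = $2,477.04

$2,477.04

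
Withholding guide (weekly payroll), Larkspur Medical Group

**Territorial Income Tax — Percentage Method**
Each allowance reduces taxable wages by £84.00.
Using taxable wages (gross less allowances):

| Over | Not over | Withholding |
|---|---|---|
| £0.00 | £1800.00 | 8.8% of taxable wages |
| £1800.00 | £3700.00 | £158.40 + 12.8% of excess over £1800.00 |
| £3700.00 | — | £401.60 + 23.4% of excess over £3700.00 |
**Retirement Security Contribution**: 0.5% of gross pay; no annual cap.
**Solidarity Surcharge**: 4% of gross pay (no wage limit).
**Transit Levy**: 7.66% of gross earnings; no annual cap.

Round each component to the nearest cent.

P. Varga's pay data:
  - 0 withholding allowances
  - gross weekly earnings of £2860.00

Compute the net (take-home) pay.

Territorial Income Tax: taxable = £2860.00
  £158.40 + 12.8% × (£2860.00 − £1800.00) = £158.40 + 12.8% × £1060.00 = £294.08
Retirement Security Contribution: 0.5% × £2860.00 = £14.30
Solidarity Surcharge: 4% × £2860.00 = £114.40
Transit Levy: 7.66% × £2860.00 = £219.08
Total withheld: £294.08 + £14.30 + £114.40 + £219.08 = £641.86
Net pay: £2860.00 − £641.86 = £2218.14

£2218.14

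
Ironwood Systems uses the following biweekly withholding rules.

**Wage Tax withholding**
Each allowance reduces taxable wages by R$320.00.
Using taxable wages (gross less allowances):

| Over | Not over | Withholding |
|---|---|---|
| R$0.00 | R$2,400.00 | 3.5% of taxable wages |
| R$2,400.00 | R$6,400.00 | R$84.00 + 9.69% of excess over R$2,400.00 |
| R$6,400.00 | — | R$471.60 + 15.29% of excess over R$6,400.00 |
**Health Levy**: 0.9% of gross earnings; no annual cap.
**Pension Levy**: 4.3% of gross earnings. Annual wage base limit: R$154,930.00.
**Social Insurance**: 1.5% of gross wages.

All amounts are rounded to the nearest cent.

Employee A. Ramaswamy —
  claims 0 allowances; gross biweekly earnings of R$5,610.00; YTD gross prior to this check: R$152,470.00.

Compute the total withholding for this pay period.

Wage Tax: taxable = R$5,610.00
  R$84.00 + 9.69% × (R$5,610.00 − R$2,400.00) = R$84.00 + 9.69% × R$3,210.00 = R$395.05
Health Levy: 0.9% × R$5,610.00 = R$50.49
Pension Levy: cap R$154,930.00 − YTD R$152,470.00 = R$2,460.00 subject; 4.3% × R$2,460.00 = R$105.78
Social Insurance: 1.5% × R$5,610.00 = R$84.15
Total: R$395.05 + R$50.49 + R$105.78 + R$84.15 = R$635.47

R$635.47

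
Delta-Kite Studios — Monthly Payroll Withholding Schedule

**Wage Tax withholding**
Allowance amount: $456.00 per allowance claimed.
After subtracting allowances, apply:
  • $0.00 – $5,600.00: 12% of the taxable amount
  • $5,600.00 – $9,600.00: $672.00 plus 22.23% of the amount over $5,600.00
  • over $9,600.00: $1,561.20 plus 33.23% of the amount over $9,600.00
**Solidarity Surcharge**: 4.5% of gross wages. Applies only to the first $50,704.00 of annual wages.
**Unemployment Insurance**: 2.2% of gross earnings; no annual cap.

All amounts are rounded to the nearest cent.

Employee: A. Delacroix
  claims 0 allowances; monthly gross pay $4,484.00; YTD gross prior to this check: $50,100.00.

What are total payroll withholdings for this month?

$663.91

Wage Tax: taxable = $4,484.00
  12% × $4,484.00 = $538.08
Solidarity Surcharge: cap $50,704.00 − YTD $50,100.00 = $604.00 subject; 4.5% × $604.00 = $27.18
Unemployment Insurance: 2.2% × $4,484.00 = $98.65
Total: $538.08 + $27.18 + $98.65 = $663.91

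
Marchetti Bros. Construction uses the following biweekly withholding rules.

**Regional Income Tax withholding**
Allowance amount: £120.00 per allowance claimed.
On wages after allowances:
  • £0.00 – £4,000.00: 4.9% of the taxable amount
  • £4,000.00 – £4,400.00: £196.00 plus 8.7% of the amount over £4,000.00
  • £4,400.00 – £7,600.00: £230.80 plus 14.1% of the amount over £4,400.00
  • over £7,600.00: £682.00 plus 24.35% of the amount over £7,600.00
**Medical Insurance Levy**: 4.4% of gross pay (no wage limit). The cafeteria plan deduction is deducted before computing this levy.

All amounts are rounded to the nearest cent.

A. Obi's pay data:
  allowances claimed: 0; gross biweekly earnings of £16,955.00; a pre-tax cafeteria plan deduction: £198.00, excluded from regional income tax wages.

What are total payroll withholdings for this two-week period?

£3,649.04

Regional Income Tax: taxable = £16,955.00 − £198.00 = £16,757.00
  £682.00 + 24.35% × (£16,757.00 − £7,600.00) = £682.00 + 24.35% × £9,157.00 = £2,911.73
Medical Insurance Levy: 4.4% × £16,757.00 = £737.31
Total: £2,911.73 + £737.31 = £3,649.04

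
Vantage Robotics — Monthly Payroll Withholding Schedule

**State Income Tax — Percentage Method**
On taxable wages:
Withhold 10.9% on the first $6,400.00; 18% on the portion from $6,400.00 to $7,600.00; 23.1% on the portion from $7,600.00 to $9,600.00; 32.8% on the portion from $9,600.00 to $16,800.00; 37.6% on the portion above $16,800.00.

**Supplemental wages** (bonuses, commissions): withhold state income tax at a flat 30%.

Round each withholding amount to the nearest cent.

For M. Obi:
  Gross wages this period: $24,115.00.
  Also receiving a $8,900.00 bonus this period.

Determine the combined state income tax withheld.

State Income Tax: taxable = $24,115.00
  $3,737.20 + 37.6% × ($24,115.00 − $16,800.00) = $3,737.20 + 37.6% × $7,315.00 = $6,487.64
Supplemental (30% flat on bonus): 30% × $8,900.00 = $2,670.00
Total state income tax: $6,487.64 + $2,670.00 = $9,157.64

$9,157.64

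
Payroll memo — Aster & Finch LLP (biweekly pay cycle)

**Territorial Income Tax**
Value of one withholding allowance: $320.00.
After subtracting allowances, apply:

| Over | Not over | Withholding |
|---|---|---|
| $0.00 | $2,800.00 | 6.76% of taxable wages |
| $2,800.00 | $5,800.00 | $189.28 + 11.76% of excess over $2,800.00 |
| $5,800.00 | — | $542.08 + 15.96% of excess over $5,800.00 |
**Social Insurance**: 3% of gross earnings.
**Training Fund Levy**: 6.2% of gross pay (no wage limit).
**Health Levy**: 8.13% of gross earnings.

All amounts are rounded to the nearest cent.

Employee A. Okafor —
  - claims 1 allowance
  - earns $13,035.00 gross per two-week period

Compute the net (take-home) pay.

$9,130.32

Territorial Income Tax: taxable = $13,035.00 − 1×$320.00 = $12,715.00
  $542.08 + 15.96% × ($12,715.00 − $5,800.00) = $542.08 + 15.96% × $6,915.00 = $1,645.71
Social Insurance: 3% × $13,035.00 = $391.05
Training Fund Levy: 6.2% × $13,035.00 = $808.17
Health Levy: 8.13% × $13,035.00 = $1,059.75
Total withheld: $1,645.71 + $391.05 + $808.17 + $1,059.75 = $3,904.68
Net pay: $13,035.00 − $3,904.68 = $9,130.32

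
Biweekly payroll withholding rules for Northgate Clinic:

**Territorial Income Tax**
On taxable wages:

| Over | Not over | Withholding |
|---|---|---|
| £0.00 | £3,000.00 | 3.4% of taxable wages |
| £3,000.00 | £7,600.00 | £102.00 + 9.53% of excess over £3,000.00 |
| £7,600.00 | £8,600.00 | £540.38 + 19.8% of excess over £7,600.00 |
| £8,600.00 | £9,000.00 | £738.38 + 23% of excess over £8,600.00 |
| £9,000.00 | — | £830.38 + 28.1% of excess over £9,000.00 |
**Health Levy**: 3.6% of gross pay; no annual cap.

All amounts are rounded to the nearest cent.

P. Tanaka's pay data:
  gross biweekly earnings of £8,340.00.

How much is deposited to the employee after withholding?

Territorial Income Tax: taxable = £8,340.00
  £540.38 + 19.8% × (£8,340.00 − £7,600.00) = £540.38 + 19.8% × £740.00 = £686.90
Health Levy: 3.6% × £8,340.00 = £300.24
Total withheld: £686.90 + £300.24 = £987.14
Net pay: £8,340.00 − £987.14 = £7,352.86

£7,352.86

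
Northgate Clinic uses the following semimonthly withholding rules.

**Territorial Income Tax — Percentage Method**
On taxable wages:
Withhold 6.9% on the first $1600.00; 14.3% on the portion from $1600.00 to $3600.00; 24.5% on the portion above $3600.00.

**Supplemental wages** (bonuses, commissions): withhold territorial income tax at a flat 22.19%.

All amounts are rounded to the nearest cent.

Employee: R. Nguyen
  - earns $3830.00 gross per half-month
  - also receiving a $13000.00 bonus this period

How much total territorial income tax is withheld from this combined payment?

Territorial Income Tax: taxable = $3830.00
  $396.40 + 24.5% × ($3830.00 − $3600.00) = $396.40 + 24.5% × $230.00 = $452.75
Supplemental (22.19% flat on bonus): 22.19% × $13000.00 = $2884.70
Total territorial income tax: $452.75 + $2884.70 = $3337.45

$3337.45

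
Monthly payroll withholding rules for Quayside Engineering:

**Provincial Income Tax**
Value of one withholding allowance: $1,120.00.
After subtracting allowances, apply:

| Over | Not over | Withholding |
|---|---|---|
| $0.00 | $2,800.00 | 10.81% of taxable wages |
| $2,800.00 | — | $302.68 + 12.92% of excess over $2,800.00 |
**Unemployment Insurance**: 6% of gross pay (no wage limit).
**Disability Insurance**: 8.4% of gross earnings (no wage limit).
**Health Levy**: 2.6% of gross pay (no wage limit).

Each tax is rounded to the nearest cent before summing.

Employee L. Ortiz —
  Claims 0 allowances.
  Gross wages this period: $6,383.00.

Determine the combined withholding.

Provincial Income Tax: taxable = $6,383.00
  $302.68 + 12.92% × ($6,383.00 − $2,800.00) = $302.68 + 12.92% × $3,583.00 = $765.60
Unemployment Insurance: 6% × $6,383.00 = $382.98
Disability Insurance: 8.4% × $6,383.00 = $536.17
Health Levy: 2.6% × $6,383.00 = $165.96
Total: $765.60 + $382.98 + $536.17 + $165.96 = $1,850.71

$1,850.71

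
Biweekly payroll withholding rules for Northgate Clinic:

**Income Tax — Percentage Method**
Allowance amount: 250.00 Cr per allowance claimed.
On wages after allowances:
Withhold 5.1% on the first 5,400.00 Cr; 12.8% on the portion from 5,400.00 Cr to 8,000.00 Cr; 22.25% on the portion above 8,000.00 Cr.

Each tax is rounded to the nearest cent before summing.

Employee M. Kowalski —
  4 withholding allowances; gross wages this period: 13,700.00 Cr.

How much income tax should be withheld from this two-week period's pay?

Income Tax: taxable = 13,700.00 Cr − 4×250.00 Cr = 12,700.00 Cr
  608.20 Cr + 22.25% × (12,700.00 Cr − 8,000.00 Cr) = 608.20 Cr + 22.25% × 4,700.00 Cr = 1,653.95 Cr

1,653.95 Cr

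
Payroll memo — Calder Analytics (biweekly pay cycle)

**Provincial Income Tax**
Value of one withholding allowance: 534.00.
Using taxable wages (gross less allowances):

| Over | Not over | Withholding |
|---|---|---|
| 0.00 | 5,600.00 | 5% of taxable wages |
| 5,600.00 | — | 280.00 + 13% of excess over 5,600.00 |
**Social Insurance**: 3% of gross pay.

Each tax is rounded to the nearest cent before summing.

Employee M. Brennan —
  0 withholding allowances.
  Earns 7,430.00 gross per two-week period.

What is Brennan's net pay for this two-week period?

6,689.20

Provincial Income Tax: taxable = 7,430.00
  280.00 + 13% × (7,430.00 − 5,600.00) = 280.00 + 13% × 1,830.00 = 517.90
Social Insurance: 3% × 7,430.00 = 222.90
Total withheld: 517.90 + 222.90 = 740.80
Net pay: 7,430.00 − 740.80 = 6,689.20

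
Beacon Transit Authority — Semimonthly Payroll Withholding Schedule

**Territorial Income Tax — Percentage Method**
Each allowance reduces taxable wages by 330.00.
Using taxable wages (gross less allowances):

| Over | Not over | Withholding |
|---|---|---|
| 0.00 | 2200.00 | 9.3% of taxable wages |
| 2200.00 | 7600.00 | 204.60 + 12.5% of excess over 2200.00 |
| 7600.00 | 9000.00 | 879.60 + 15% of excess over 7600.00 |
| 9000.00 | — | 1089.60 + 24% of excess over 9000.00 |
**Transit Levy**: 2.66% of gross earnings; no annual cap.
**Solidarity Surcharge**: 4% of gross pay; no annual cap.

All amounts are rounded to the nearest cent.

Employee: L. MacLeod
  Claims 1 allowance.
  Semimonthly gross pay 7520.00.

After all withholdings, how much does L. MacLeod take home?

Territorial Income Tax: taxable = 7520.00 − 1×330.00 = 7190.00
  204.60 + 12.5% × (7190.00 − 2200.00) = 204.60 + 12.5% × 4990.00 = 828.35
Transit Levy: 2.66% × 7520.00 = 200.03
Solidarity Surcharge: 4% × 7520.00 = 300.80
Total withheld: 828.35 + 200.03 + 300.80 = 1329.18
Net pay: 7520.00 − 1329.18 = 6190.82

6190.82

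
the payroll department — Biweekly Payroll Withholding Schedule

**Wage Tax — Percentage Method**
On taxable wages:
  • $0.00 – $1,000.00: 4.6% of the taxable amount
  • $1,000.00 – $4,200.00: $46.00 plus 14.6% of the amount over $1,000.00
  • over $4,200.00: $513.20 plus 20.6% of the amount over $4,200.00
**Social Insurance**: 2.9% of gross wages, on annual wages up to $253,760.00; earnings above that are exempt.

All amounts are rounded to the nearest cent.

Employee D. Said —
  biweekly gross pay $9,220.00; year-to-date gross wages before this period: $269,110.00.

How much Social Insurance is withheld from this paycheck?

Social Insurance: YTD $269,110.00 ≥ cap $253,760.00 → $0.00

$0.00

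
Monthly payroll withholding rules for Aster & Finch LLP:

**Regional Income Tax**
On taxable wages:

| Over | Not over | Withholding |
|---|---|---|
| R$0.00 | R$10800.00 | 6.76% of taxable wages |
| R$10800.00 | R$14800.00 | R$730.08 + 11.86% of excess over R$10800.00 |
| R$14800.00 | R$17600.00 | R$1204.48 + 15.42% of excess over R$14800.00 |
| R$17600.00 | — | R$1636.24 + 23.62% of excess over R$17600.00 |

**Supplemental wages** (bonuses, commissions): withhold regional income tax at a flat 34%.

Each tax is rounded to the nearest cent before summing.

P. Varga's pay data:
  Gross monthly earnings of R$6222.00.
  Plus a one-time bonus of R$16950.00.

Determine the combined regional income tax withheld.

Regional Income Tax: taxable = R$6222.00
  6.76% × R$6222.00 = R$420.61
Supplemental (34% flat on bonus): 34% × R$16950.00 = R$5763.00
Total regional income tax: R$420.61 + R$5763.00 = R$6183.61

R$6183.61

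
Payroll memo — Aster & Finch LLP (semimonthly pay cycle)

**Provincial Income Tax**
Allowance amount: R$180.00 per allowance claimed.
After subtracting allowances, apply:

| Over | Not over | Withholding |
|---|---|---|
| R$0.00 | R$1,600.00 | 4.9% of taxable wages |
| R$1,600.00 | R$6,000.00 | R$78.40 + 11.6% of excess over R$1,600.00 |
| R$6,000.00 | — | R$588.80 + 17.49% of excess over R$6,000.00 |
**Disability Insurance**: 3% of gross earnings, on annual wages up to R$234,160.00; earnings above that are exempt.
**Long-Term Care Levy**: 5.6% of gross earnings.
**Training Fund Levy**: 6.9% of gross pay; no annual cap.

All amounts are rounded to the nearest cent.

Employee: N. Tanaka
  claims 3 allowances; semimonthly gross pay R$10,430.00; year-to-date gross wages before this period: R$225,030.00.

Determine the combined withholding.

R$2,846.81

Provincial Income Tax: taxable = R$10,430.00 − 3×R$180.00 = R$9,890.00
  R$588.80 + 17.49% × (R$9,890.00 − R$6,000.00) = R$588.80 + 17.49% × R$3,890.00 = R$1,269.16
Disability Insurance: cap R$234,160.00 − YTD R$225,030.00 = R$9,130.00 subject; 3% × R$9,130.00 = R$273.90
Long-Term Care Levy: 5.6% × R$10,430.00 = R$584.08
Training Fund Levy: 6.9% × R$10,430.00 = R$719.67
Total: R$1,269.16 + R$273.90 + R$584.08 + R$719.67 = R$2,846.81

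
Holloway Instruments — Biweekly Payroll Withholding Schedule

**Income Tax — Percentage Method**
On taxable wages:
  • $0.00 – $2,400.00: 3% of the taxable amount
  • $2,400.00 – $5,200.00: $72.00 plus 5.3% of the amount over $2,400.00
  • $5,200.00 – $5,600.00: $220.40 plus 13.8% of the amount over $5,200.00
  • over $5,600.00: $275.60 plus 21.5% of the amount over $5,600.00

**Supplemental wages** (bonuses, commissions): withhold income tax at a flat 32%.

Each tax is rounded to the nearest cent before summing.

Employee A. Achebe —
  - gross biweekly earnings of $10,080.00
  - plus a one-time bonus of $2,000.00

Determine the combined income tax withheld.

$1,878.80

Income Tax: taxable = $10,080.00
  $275.60 + 21.5% × ($10,080.00 − $5,600.00) = $275.60 + 21.5% × $4,480.00 = $1,238.80
Supplemental (32% flat on bonus): 32% × $2,000.00 = $640.00
Total income tax: $1,238.80 + $640.00 = $1,878.80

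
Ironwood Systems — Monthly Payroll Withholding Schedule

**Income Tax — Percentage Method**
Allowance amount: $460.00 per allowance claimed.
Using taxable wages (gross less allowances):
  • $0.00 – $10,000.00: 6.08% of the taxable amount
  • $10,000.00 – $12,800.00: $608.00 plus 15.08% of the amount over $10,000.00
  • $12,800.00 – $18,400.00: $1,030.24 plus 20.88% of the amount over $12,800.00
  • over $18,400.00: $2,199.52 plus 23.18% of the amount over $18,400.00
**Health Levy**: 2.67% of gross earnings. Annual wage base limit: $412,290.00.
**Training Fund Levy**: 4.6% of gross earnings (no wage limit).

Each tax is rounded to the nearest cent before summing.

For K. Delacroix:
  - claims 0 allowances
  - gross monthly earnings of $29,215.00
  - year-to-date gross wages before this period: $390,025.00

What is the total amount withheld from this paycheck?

Income Tax: taxable = $29,215.00
  $2,199.52 + 23.18% × ($29,215.00 − $18,400.00) = $2,199.52 + 23.18% × $10,815.00 = $4,706.44
Health Levy: cap $412,290.00 − YTD $390,025.00 = $22,265.00 subject; 2.67% × $22,265.00 = $594.48
Training Fund Levy: 4.6% × $29,215.00 = $1,343.89
Total: $4,706.44 + $594.48 + $1,343.89 = $6,644.81

$6,644.81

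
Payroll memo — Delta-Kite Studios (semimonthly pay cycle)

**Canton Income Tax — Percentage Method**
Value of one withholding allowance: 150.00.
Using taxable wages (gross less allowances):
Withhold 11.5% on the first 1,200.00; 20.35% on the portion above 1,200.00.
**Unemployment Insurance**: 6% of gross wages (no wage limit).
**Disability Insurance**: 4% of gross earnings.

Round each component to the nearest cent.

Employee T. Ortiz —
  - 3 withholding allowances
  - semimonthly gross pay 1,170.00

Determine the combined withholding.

Canton Income Tax: taxable = 1,170.00 − 3×150.00 = 720.00
  11.5% × 720.00 = 82.80
Unemployment Insurance: 6% × 1,170.00 = 70.20
Disability Insurance: 4% × 1,170.00 = 46.80
Total: 82.80 + 70.20 + 46.80 = 199.80

199.80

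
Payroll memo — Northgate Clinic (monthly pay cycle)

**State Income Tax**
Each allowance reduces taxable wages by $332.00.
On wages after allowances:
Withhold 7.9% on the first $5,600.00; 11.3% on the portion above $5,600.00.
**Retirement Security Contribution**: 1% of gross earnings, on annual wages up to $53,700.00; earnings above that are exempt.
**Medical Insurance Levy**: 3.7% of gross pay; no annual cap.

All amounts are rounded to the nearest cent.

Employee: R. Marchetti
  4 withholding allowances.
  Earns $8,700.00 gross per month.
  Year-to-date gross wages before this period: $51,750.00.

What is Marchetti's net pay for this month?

$7,715.96

State Income Tax: taxable = $8,700.00 − 4×$332.00 = $7,372.00
  $442.40 + 11.3% × ($7,372.00 − $5,600.00) = $442.40 + 11.3% × $1,772.00 = $642.64
Retirement Security Contribution: cap $53,700.00 − YTD $51,750.00 = $1,950.00 subject; 1% × $1,950.00 = $19.50
Medical Insurance Levy: 3.7% × $8,700.00 = $321.90
Total withheld: $642.64 + $19.50 + $321.90 = $984.04
Net pay: $8,700.00 − $984.04 = $7,715.96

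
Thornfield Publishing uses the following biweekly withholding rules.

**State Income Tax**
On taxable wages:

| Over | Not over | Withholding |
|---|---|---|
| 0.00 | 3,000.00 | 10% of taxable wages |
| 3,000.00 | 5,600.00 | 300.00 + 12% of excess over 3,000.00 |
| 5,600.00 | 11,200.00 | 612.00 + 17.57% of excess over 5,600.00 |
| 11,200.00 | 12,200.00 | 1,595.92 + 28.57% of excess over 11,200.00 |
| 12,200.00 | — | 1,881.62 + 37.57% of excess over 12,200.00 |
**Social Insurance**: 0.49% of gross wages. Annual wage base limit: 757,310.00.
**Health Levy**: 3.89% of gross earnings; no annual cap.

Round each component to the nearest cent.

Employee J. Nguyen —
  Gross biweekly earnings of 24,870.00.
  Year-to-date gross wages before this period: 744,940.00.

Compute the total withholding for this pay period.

7,669.79

State Income Tax: taxable = 24,870.00
  1,881.62 + 37.57% × (24,870.00 − 12,200.00) = 1,881.62 + 37.57% × 12,670.00 = 6,641.74
Social Insurance: cap 757,310.00 − YTD 744,940.00 = 12,370.00 subject; 0.49% × 12,370.00 = 60.61
Health Levy: 3.89% × 24,870.00 = 967.44
Total: 6,641.74 + 60.61 + 967.44 = 7,669.79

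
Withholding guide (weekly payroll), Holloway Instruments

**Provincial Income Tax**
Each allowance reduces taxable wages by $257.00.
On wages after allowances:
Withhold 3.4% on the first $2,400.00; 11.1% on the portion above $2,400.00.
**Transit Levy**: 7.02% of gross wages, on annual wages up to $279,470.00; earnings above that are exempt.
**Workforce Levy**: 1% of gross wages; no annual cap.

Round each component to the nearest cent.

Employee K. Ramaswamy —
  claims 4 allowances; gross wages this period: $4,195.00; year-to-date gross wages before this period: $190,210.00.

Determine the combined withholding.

Provincial Income Tax: taxable = $4,195.00 − 4×$257.00 = $3,167.00
  $81.60 + 11.1% × ($3,167.00 − $2,400.00) = $81.60 + 11.1% × $767.00 = $166.74
Transit Levy: 7.02% × $4,195.00 = $294.49
Workforce Levy: 1% × $4,195.00 = $41.95
Total: $166.74 + $294.49 + $41.95 = $503.18

$503.18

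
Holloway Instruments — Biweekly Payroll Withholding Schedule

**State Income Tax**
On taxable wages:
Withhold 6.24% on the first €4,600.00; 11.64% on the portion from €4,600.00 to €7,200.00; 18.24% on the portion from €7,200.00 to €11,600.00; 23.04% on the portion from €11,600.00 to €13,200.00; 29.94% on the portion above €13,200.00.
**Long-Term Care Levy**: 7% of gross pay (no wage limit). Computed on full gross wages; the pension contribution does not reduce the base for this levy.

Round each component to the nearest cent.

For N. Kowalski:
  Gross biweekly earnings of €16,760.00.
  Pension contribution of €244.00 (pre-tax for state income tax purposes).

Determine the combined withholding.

State Income Tax: taxable = €16,760.00 − €244.00 = €16,516.00
  €1,760.88 + 29.94% × (€16,516.00 − €13,200.00) = €1,760.88 + 29.94% × €3,316.00 = €2,753.69
Long-Term Care Levy: 7% × €16,760.00 = €1,173.20
Total: €2,753.69 + €1,173.20 = €3,926.89

€3,926.89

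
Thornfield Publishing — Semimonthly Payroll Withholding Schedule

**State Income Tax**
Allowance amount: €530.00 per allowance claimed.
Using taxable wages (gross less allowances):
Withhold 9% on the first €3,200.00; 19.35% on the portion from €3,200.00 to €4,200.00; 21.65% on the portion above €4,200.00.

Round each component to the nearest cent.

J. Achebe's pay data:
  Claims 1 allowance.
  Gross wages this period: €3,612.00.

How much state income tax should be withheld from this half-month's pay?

€277.38

State Income Tax: taxable = €3,612.00 − 1×€530.00 = €3,082.00
  9% × €3,082.00 = €277.38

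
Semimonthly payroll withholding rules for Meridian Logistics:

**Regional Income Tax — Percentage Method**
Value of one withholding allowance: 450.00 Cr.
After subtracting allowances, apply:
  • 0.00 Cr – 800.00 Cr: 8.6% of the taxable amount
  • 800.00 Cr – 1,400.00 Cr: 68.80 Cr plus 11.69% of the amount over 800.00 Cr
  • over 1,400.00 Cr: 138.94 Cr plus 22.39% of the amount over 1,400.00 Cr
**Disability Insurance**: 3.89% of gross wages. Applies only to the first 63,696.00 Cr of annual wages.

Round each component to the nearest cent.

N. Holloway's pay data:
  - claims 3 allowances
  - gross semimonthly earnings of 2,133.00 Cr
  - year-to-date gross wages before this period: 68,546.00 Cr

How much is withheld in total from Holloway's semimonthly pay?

67.34 Cr

Regional Income Tax: taxable = 2,133.00 Cr − 3×450.00 Cr = 783.00 Cr
  8.6% × 783.00 Cr = 67.34 Cr
Disability Insurance: YTD 68,546.00 Cr ≥ cap 63,696.00 Cr → 0.00 Cr
Total: 67.34 Cr + 0.00 Cr = 67.34 Cr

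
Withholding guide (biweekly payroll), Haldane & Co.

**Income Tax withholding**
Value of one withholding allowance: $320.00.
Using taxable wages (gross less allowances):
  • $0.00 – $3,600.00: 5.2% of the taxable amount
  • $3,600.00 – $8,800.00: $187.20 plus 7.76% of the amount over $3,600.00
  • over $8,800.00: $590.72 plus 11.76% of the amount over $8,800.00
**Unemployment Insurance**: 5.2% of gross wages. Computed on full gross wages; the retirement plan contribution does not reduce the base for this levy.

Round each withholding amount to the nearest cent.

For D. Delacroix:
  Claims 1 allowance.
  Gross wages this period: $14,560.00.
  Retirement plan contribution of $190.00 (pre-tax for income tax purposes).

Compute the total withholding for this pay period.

$1,965.24

Income Tax: taxable = $14,560.00 − $190.00 − 1×$320.00 = $14,050.00
  $590.72 + 11.76% × ($14,050.00 − $8,800.00) = $590.72 + 11.76% × $5,250.00 = $1,208.12
Unemployment Insurance: 5.2% × $14,560.00 = $757.12
Total: $1,208.12 + $757.12 = $1,965.24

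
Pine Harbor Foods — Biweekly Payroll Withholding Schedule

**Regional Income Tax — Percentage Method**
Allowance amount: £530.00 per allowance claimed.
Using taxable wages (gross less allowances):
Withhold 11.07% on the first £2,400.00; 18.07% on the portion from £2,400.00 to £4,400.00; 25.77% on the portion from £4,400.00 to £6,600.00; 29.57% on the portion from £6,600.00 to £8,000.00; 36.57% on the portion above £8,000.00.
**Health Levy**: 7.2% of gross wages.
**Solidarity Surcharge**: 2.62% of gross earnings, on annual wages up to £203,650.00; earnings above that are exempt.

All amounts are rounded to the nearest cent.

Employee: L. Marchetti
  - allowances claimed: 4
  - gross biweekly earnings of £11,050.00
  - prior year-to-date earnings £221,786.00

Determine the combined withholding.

Regional Income Tax: taxable = £11,050.00 − 4×£530.00 = £8,930.00
  £1,608.00 + 36.57% × (£8,930.00 − £8,000.00) = £1,608.00 + 36.57% × £930.00 = £1,948.10
Health Levy: 7.2% × £11,050.00 = £795.60
Solidarity Surcharge: YTD £221,786.00 ≥ cap £203,650.00 → £0.00
Total: £1,948.10 + £795.60 + £0.00 = £2,743.70

£2,743.70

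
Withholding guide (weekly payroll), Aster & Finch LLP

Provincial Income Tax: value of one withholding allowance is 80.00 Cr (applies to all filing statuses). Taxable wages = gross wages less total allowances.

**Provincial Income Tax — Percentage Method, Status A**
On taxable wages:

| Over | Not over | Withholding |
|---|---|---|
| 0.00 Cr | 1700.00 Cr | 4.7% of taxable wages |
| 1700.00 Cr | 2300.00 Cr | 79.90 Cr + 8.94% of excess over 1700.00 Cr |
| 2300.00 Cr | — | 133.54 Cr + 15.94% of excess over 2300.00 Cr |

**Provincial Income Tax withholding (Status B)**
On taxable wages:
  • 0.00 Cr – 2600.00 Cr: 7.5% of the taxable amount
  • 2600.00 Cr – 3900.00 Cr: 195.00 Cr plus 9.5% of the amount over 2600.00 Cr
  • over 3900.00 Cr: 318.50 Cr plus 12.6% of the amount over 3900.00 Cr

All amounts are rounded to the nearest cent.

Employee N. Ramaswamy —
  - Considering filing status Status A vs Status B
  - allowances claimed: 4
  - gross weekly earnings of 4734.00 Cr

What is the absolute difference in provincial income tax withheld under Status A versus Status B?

87.25 Cr

Provincial Income Tax (Status A): taxable = 4734.00 Cr − 4×80.00 Cr = 4414.00 Cr
  133.54 Cr + 15.94% × (4414.00 Cr − 2300.00 Cr) = 133.54 Cr + 15.94% × 2114.00 Cr = 470.51 Cr
Provincial Income Tax (Status B): taxable = 4734.00 Cr − 4×80.00 Cr = 4414.00 Cr
  318.50 Cr + 12.6% × (4414.00 Cr − 3900.00 Cr) = 318.50 Cr + 12.6% × 514.00 Cr = 383.26 Cr
Difference: |470.51 Cr − 383.26 Cr| = 87.25 Cr (higher under Status A)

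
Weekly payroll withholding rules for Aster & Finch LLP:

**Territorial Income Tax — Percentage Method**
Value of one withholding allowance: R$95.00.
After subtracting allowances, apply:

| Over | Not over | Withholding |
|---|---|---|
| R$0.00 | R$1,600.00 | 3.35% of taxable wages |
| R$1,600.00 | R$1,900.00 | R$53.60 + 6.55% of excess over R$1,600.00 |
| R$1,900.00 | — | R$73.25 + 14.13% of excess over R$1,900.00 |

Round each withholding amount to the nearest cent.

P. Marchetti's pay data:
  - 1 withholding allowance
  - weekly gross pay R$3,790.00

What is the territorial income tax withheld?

R$326.88

Territorial Income Tax: taxable = R$3,790.00 − 1×R$95.00 = R$3,695.00
  R$73.25 + 14.13% × (R$3,695.00 − R$1,900.00) = R$73.25 + 14.13% × R$1,795.00 = R$326.88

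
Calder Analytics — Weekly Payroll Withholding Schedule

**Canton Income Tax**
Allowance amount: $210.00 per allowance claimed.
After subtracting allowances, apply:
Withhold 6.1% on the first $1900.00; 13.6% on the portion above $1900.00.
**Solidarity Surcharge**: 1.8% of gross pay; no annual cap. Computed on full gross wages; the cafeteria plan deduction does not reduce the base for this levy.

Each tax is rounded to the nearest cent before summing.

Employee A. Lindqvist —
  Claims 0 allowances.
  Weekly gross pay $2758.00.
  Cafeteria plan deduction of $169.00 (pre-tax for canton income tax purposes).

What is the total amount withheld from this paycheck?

$259.24

Canton Income Tax: taxable = $2758.00 − $169.00 = $2589.00
  $115.90 + 13.6% × ($2589.00 − $1900.00) = $115.90 + 13.6% × $689.00 = $209.60
Solidarity Surcharge: 1.8% × $2758.00 = $49.64
Total: $209.60 + $49.64 = $259.24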